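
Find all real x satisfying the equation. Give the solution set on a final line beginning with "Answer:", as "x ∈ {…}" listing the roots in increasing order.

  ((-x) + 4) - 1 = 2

Step 1. [((-x) + 4) - 1 = 2] peel the -1: add 1 from each side ⇒ sub: (-x) + 4 = 3.
Step 2. [(-x) + 4 = 3] subtract 4: x sits inside (… + 4), so sub: -x = -1.
Step 3. [-x = -1] flip signs both sides, so neg: x = 1.

Answer: x ∈ {1}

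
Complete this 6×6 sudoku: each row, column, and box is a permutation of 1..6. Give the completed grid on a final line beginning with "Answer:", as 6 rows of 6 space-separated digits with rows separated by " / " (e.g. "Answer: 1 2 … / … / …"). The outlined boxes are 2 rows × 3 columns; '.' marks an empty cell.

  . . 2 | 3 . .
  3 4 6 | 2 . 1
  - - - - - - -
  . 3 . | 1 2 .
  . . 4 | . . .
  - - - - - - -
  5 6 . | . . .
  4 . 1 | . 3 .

Step 1. [r3c6∈{4,5,6}] r3c6 is the only open cell in row 3 admitting 4, so r3c6=4.
Step 2. [r1c2∈{1,5}] box 1 places 5 nowhere but r1c2. So r1c2=5.
Step 3. [r1c6∈{6}] r1c6 has the single candidate 6, so r1c6=6.
Step 4. [r4c5∈{5,6}] col 5 places 6 nowhere but r4c5 ⇒ r4c5=6.
Step 5. [r4c1∈{1,2}] col 1 places 2 nowhere but r4c1 ⇒ r4c1=2.
Step 6. [r4c4∈{5}] r4c4 has the single candidate 5. So r4c4=5.
Step 7. [r1c5∈{4}] r1c5's peers cover all but 4. So r1c5=4.
Step 8. [r5c6∈{2}] only 2 remains possible at r5c6. So r5c6=2.
Step 9. [r3c3∈{5}] r3c3's peers cover all but 5. So r3c3=5.
Step 10. [r2c5∈{5}] r2c5's peers cover all but 5. So r2c5=5.
Step 11. [r4c6∈{3}] r4c6's peers cover all but 3 ⇒ r4c6=3.
Step 12. [r6c2∈{2}] r6c2 has the single candidate 2, so r6c2=2.
Step 13. [r4c2∈{1}] nothing but 1 survives at r4c2, so r4c2=1.
Step 14. [r6c6∈{5}] r6c6's peers cover all but 5, so r6c6=5.
Step 15. [r5c3∈{3}] only 3 remains possible at r5c3, so r5c3=3.
Step 16. [r6c4∈{6}] r6c4 has the single candidate 6 ⇒ r6c4=6.
Step 17. [r3c1∈{6}] r3c1 has the single candidate 6. So r3c1=6.
Step 18. [r5c4∈{4}] nothing but 4 survives at r5c4. So r5c4=4.
Step 19. [r5c5∈{1}] r5c5 has the single candidate 1, so r5c5=1.
Step 20. [r1c1∈{1}] only 1 remains possible at r1c1 ⇒ r1c1=1.

Answer: 1 5 2 3 4 6 / 3 4 6 2 5 1 / 6 3 5 1 2 4 / 2 1 4 5 6 3 / 5 6 3 4 1 2 / 4 2 1 6 3 5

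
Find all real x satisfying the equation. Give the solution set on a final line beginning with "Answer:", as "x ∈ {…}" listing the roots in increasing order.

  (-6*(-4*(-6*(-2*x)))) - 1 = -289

Step 1. [(-6*(-4*(-6*(-2*x)))) - 1 = -289] the outer -1 inverts by adding 1. So sub: -6*(-4*(-6*(-2*x))) = -288.
Step 2. [-6*(-4*(-6*(-2*x))) = -288] LHS = -6·(…); ÷-6 both sides, so div: -4*(-6*(-2*x)) = 48.
Step 3. [-4*(-6*(-2*x)) = 48] -4 out front; divide by -4 ⇒ div: -6*(-2*x) = -12.
Step 4. [-6*(-2*x) = -12] -6 out front; divide by -6, so div: -2*x = 2.
Step 5. [-2*x = 2] -2·(inner) — divide through by -2, so div: x = -1.

Answer: x ∈ {-1}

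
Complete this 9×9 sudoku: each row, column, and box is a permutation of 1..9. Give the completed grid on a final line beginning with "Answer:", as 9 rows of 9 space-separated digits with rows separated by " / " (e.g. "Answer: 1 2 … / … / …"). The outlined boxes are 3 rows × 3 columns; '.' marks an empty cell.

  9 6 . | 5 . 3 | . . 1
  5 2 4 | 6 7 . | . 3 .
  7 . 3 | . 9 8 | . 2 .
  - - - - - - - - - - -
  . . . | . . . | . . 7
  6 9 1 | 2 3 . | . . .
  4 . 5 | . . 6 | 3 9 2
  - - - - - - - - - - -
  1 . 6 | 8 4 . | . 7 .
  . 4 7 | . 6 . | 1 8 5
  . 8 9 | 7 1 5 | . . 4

Step 1. [r4c1∈{2,3,8}] across col 1, 8 lands solely at r4c1. So r4c1=8.
Step 2. [r4c8∈{1,4,5,6}] across col 8, 1 lands solely at r4c8. So r4c8=1.
Step 3. [r4c7∈{4,5,6}] row 4 places 6 nowhere but r4c7 ⇒ r4c7=6.
Step 4. [r1c8∈{4}] only 4 remains possible at r1c8 ⇒ r1c8=4.
Step 5. [r9c1∈{2,3}] across row 9, 3 lands solely at r9c1, so r9c1=3.
Step 6. [r5c7∈{4,5,8}] col 7 places 4 nowhere but r5c7. So r5c7=4.
Step 7. [r4c6∈{4,9}] 4 has one home in col 6: r4c6. So r4c6=4.
Step 8. [r7c9∈{3,9}] row 7 places 3 nowhere but r7c9 ⇒ r7c9=3.
Step 9. [r7c7∈{2,9}] across box 9, 9 lands solely at r7c7 ⇒ r7c7=9.
Step 10. [r8c6∈{2,9}] across col 6, 9 lands solely at r8c6 ⇒ r8c6=9.
Step 11. [r2c7∈{8}] only 8 remains possible at r2c7. So r2c7=8.
Step 12. [r6c4∈{1}] r6c4's peers cover all but 1, so r6c4=1.
Step 13. [r1c7∈{7}] r1c7 is down to just 7, so r1c7=7.
Step 14. [r8c1∈{2}] r8c1's peers cover all but 2, so r8c1=2.
Step 15. [r3c9∈{6}] nothing but 6 survives at r3c9 ⇒ r3c9=6.
Step 16. [r4c5∈{5}] only 5 remains possible at r4c5, so r4c5=5.
Step 17. [r4c3∈{2}] r4c3 is down to just 2. So r4c3=2.
Step 18. [r5c8∈{5}] r5c8's peers cover all but 5 ⇒ r5c8=5.
Step 19. [r3c4∈{4}] only 4 remains possible at r3c4, so r3c4=4.
Step 20. [r9c8∈{6}] r9c8 is down to just 6 ⇒ r9c8=6.
Step 21. [r7c2∈{5}] nothing but 5 survives at r7c2, so r7c2=5.
Step 22. [r4c2∈{3}] r4c2 is down to just 3. So r4c2=3.
Step 23. [r3c7∈{5}] only 5 remains possible at r3c7 ⇒ r3c7=5.
Step 24. [r5c9∈{8}] r5c9 is down to just 8 ⇒ r5c9=8.
Step 25. [r8c4∈{3}] nothing but 3 survives at r8c4. So r8c4=3.
Step 26. [r1c5∈{2}] only 2 remains possible at r1c5 ⇒ r1c5=2.
Step 27. [r2c6∈{1}] only 1 remains possible at r2c6. So r2c6=1.
Step 28. [r5c6∈{7}] r5c6's peers cover all but 7, so r5c6=7.
Step 29. [r9c7∈{2}] r9c7 has the single candidate 2 ⇒ r9c7=2.
Step 30. [r6c2∈{7}] r6c2 has the single candidate 7, so r6c2=7.
Step 31. [r4c4∈{9}] r4c4's peers cover all but 9, so r4c4=9.
Step 32. [r2c9∈{9}] r2c9's peers cover all but 9, so r2c9=9.
Step 33. [r7c6∈{2}] nothing but 2 survives at r7c6, so r7c6=2.
Step 34. [r3c2∈{1}] r3c2's peers cover all but 1, so r3c2=1.
Step 35. [r6c5∈{8}] r6c5's peers cover all but 8. So r6c5=8.
Step 36. [r1c3∈{8}] r1c3 has the single candidate 8 ⇒ r1c3=8.

Answer: 9 6 8 5 2 3 7 4 1 / 5 2 4 6 7 1 8 3 9 / 7 1 3 4 9 8 5 2 6 / 8 3 2 9 5 4 6 1 7 / 6 9 1 2 3 7 4 5 8 / 4 7 5 1 8 6 3 9 2 / 1 5 6 8 4 2 9 7 3 / 2 4 7 3 6 9 1 8 5 / 3 8 9 7 1 5 2 6 4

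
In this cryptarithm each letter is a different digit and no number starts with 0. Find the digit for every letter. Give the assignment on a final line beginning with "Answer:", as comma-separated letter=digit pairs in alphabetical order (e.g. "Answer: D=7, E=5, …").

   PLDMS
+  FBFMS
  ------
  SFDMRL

Step 1. [col 1: S + S ≡ L (mod 10)] L=2 is one option consistent with column 1 (S + S ≡ L (mod 10), carry-in 0) — take it ⇒ L=2.
Step 2. [col 1: S + S ≡ L (mod 10)] column 1 (S + S ≡ L (mod 10), carry-in 0) doesn't pin S yet; pick S=1 and continue. So S=1.
Step 3. [col 2: M + M ≡ R (mod 10)] M=7 is one option consistent with column 2 (M + M ≡ R (mod 10), carry-in 0) — take it ⇒ M=7.
Step 4. [col 2: M + M ≡ R (mod 10)] column 2: given M=7, carry-in 0, and digits 1,2,7 already taken and all letters distinct, M+M≡R (mod 10) forces R=4. So R=4.
Step 5. [col 3: D + F ≡ M (mod 10)] D=0 is one option consistent with column 3 (D + F ≡ M (mod 10), carry-in 1) — take it ⇒ D=0.
Step 6. [col 3: D + F ≡ M (mod 10)] from column 3 (D=0, M=7, carry-in 1, digits 0,1,2,4,7 already taken and all letters distinct): F must equal 6. So F=6.
Step 7. [col 4: L + B ≡ D (mod 10)] column 4: given L=2, D=0, carry-in 0, and digits 0,1,2,4,6,7 already taken and all letters distinct, L+B≡D (mod 10) forces B=8. So B=8.
Step 8. [col 5: P + F ≡ F (mod 10)] column 5: given F=6, carry-in 1, and digits 0,1,2,4,6,7,8 already taken and all letters distinct, P+F≡F (mod 10) forces P=9 ⇒ P=9.

Answer: B=8, D=0, F=6, L=2, M=7, P=9, R=4, S=1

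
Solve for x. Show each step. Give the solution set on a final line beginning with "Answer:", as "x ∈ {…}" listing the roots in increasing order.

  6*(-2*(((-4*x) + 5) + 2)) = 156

Step 1. [6*(-2*(((-4*x) + 5) + 2)) = 156] 6·(inner) — divide through by 6, so div: -2*(((-4*x) + 5) + 2) = 26.
Step 2. [-2*(((-4*x) + 5) + 2) = 26] -2·(inner) — divide through by -2. So div: ((-4*x) + 5) + 2 = -13.
Step 3. [((-4*x) + 5) + 2 = -13] peel the +2: subtract 2 from each side. So sub: (-4*x) + 5 = -15.
Step 4. [(-4*x) + 5 = -15] subtract 5: x sits inside (… + 5). So sub: -4*x = -20.
Step 5. [-4*x = -20] leading coefficient -4: divide by -4, so div: x = 5.

Answer: x ∈ {5}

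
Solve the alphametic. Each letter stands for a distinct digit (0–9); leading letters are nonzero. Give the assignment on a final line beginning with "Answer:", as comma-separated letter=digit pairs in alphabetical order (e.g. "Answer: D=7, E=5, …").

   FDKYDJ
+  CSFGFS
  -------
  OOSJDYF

Step 1. [O] O is the leading digit of a 7-digit sum of two 6-digit numbers; the final carry is exactly 1. So O=1.
Step 2. [col 1: J + S ≡ F (mod 10)] column 1 (J + S ≡ F (mod 10), carry-in 0) doesn't pin F yet; pick F=2 and continue. So F=2.
Step 3. [col 1: J + S ≡ F (mod 10)] no forcing yet in column 1 (carry-in 0); S=4 is free and consistent — try it, so S=4.
Step 4. [col 1: J + S ≡ F (mod 10)] from column 1 (S=4, F=2, carry-in 0, digits 1,2,4 already taken and all letters distinct): J must equal 8 ⇒ J=8.
Step 5. [col 2: D + F ≡ Y (mod 10)] several values work for Y in column 2 (D + F ≡ Y (mod 10), carry-in 1); try Y=3, so Y=3.
Step 6. [col 2: D + F ≡ Y (mod 10)] in column 2 we have D+F≡Y with carry-in 1; given F=2, Y=3 and digits 1,2,3,4,8 already taken and all letters distinct, that pins D to 0, so D=0.
Step 7. [col 3: Y + G ≡ D (mod 10)] from column 3 (Y=3, D=0, carry-in 0, digits 0,1,2,3,4,8 already taken and all letters distinct): G must equal 7. So G=7.
Step 8. [col 4: K + F ≡ J (mod 10)] column 4: given F=2, J=8, carry-in 1, and digits 0,1,2,3,4,7,8 already taken and all letters distinct, K+F≡J (mod 10) forces K=5. So K=5.
Step 9. [col 6: F + C ≡ O (mod 10)] in column 6 we have F+C≡O with carry-in 0; given F=2, O=1 and digits 0,1,2,3,4,5,7,8 already taken and all letters distinct, that pins C to 9 ⇒ C=9.

Answer: C=9, D=0, F=2, G=7, J=8, K=5, O=1, S=4, Y=3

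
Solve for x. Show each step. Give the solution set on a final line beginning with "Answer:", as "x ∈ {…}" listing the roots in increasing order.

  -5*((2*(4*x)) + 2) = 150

Step 1. [-5*((2*(4*x)) + 2) = 150] LHS = -5·(…); ÷-5 both sides. So div: (2*(4*x)) + 2 = -30.
Step 2. [(2*(4*x)) + 2 = -30] common factor 2 (LHS and -30) — divide through. So factor: (4*x) + 1 = -15.
Step 3. [(4*x) + 1 = -15] peel the +1: subtract 1 from each side, so sub: 4*x = -16.
Step 4. [4*x = -16] divide by the outer 4, so div: x = -4.

Answer: x ∈ {-4}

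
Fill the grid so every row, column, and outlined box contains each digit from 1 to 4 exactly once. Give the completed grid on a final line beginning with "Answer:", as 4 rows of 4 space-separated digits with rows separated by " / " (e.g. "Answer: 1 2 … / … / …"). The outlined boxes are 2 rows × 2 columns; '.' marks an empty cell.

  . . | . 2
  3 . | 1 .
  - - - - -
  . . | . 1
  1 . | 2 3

Step 1. [r1c1∈{4}] r1c1's peers cover all but 4, so r1c1=4.
Step 2. [r3c2∈{2,3,4}] across row 3, 3 lands solely at r3c2, so r3c2=3.
Step 3. [r3c3∈{4}] r3c3's peers cover all but 4. So r3c3=4.
Step 4. [r4c2∈{4}] r4c2 has the single candidate 4, so r4c2=4.
Step 5. [r2c4∈{4}] nothing but 4 survives at r2c4, so r2c4=4.
Step 6. [r2c2∈{2}] nothing but 2 survives at r2c2 ⇒ r2c2=2.
Step 7. [r3c1∈{2}] r3c1 has the single candidate 2. So r3c1=2.
Step 8. [r1c2∈{1}] r1c2 has the single candidate 1 ⇒ r1c2=1.
Step 9. [r1c3∈{3}] r1c3's peers cover all but 3. So r1c3=3.

Answer: 4 1 3 2 / 3 2 1 4 / 2 3 4 1 / 1 4 2 3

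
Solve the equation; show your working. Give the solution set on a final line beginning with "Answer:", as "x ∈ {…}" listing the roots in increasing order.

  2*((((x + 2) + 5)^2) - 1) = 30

Step 1. [2*((((x + 2) + 5)^2) - 1) = 30] 2·(inner) — divide through by 2, so div: (((x + 2) + 5)^2) - 1 = 15.
Step 2. [(((x + 2) + 5)^2) - 1 = 15] 1 comes off first (add 1), so sub: ((x + 2) + 5)^2 = 16.
Step 3. [((x + 2) + 5)^2 = 16] 16 ≥ 0, LHS is (·)² — take ±√, so sqrt: (x + 2) + 5 = 4 or -4.
Step 4. [(x + 2) + 5 = 4 or -4] peel the +5: subtract 5 from each side ⇒ sub: x + 2 = -1 or -9.
Step 5. [x + 2 = -1 or -9] the outer +2 inverts by subtracting 2, so sub: x = -3 or -11.

Answer: x ∈ {-11, -3}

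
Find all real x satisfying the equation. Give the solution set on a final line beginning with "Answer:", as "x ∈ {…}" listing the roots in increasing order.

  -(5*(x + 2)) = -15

Step 1. [-(5*(x + 2)) = -15] leading − — multiply by −1, so neg: 5*(x + 2) = 15.
Step 2. [5*(x + 2) = 15] leading coefficient 5: divide by 5. So div: x + 2 = 3.
Step 3. [x + 2 = 3] the outer +2 inverts by subtracting 2, so sub: x = 1.

Answer: x ∈ {1}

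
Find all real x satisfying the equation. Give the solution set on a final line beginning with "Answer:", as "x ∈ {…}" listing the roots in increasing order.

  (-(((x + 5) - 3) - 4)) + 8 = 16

Step 1. [(-(((x + 5) - 3) - 4)) + 8 = 16] +8 is outermost — subtract 8 both sides, so sub: -(((x + 5) - 3) - 4) = 8.
Step 2. [-(((x + 5) - 3) - 4) = 8] flip signs both sides ⇒ neg: ((x + 5) - 3) - 4 = -8.
Step 3. [((x + 5) - 3) - 4 = -8] -4 is outermost — add 4 both sides, so sub: (x + 5) - 3 = -4.
Step 4. [(x + 5) - 3 = -4] 3 comes off first (add 3), so sub: x + 5 = -1.
Step 5. [x + 5 = -1] +5 is outermost — subtract 5 both sides ⇒ sub: x = -6.

Answer: x ∈ {-6}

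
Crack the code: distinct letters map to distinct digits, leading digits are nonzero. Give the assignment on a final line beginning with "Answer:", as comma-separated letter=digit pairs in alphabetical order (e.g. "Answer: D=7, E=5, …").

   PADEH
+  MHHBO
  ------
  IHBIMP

Step 1. [col 1: H + O ≡ P (mod 10)] several values work for O in column 1 (H + O ≡ P (mod 10), carry-in 0); try O=2 ⇒ O=2.
Step 2. [col 1: H + O ≡ P (mod 10)] no forcing yet in column 1 (carry-in 0); P=6 is free and consistent — try it. So P=6.
Step 3. [col 1: H + O ≡ P (mod 10)] column 1: given O=2, P=6, carry-in 0, and digits 2,6 already taken and all letters distinct, H+O≡P (mod 10) forces H=4 ⇒ H=4.
Step 4. [col 2: E + B ≡ M (mod 10)] column 2 (E + B ≡ M (mod 10), carry-in 0) doesn't pin M yet; pick M=8 and continue, so M=8.
Step 5. [col 2: E + B ≡ M (mod 10)] several values work for B in column 2 (E + B ≡ M (mod 10), carry-in 0); try B=5. So B=5.
Step 6. [col 2: E + B ≡ M (mod 10)] column 2 reads E+B+carry(0)=M with B=5, M=8; with digits 2,4,5,6,8 already taken and all letters distinct, the only value for E is 3 ⇒ E=3.
Step 7. [col 3: D + H ≡ I (mod 10)] from column 3 (H=4, carry-in 0, digits 2,3,4,5,6,8 already taken and all letters distinct): I must equal 1. So I=1.
Step 8. [col 3: D + H ≡ I (mod 10)] column 3: given H=4, I=1, carry-in 0, and digits 1,2,3,4,5,6,8 already taken and all letters distinct, D+H≡I (mod 10) forces D=7, so D=7.
Step 9. [col 4: A + H ≡ B (mod 10)] from column 4 (H=4, B=5, carry-in 1, digits 1,2,3,4,5,6,7,8 already taken and all letters distinct): A must equal 0, so A=0.

Answer: A=0, B=5, D=7, E=3, H=4, I=1, M=8, O=2, P=6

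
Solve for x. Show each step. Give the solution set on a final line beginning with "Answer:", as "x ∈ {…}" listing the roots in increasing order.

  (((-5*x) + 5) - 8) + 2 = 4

Step 1. [(((-5*x) + 5) - 8) + 2 = 4] subtract 2: x sits inside (… + 2), so sub: ((-5*x) + 5) - 8 = 2.
Step 2. [((-5*x) + 5) - 8 = 2] peel the -8: add 8 from each side, so sub: (-5*x) + 5 = 10.
Step 3. [(-5*x) + 5 = 10] common factor -5 (LHS and 10) — divide through. So factor: x - 1 = -2.
Step 4. [x - 1 = -2] peel the -1: add 1 from each side ⇒ sub: x = -1.

Answer: x ∈ {-1}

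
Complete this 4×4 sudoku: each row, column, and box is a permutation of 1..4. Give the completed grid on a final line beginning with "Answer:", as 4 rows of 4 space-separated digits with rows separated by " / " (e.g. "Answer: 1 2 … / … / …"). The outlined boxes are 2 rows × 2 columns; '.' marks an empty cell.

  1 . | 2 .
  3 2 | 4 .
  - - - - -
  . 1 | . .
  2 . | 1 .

Step 1. [r3c1∈{4}] nothing but 4 survives at r3c1. So r3c1=4.
Step 2. [r3c3∈{3}] only 3 remains possible at r3c3, so r3c3=3.
Step 3. [r2c4∈{1}] r2c4's peers cover all but 1 ⇒ r2c4=1.
Step 4. [r4c2∈{3}] r4c2's peers cover all but 3 ⇒ r4c2=3.
Step 5. [r4c4∈{4}] nothing but 4 survives at r4c4 ⇒ r4c4=4.
Step 6. [r1c2∈{4}] r1c2's peers cover all but 4 ⇒ r1c2=4.
Step 7. [r3c4∈{2}] r3c4 is down to just 2 ⇒ r3c4=2.
Step 8. [r1c4∈{3}] only 3 remains possible at r1c4 ⇒ r1c4=3.

Answer: 1 4 2 3 / 3 2 4 1 / 4 1 3 2 / 2 3 1 4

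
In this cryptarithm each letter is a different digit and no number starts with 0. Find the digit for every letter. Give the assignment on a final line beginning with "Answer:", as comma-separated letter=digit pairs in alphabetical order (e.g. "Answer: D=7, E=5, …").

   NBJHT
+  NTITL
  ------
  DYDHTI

Step 1. [col 1: T + L ≡ I (mod 10)] column 1 (T + L ≡ I (mod 10), carry-in 0) doesn't pin T yet; pick T=8 and continue, so T=8.
Step 2. [D] adding two 5-digit numbers gives at most 5+1 digits, and here it does — D is that final carry and must be 1, so D=1.
Step 3. [col 1: T + L ≡ I (mod 10)] I=2 is one option consistent with column 1 (T + L ≡ I (mod 10), carry-in 0) — take it ⇒ I=2.
Step 4. [col 1: T + L ≡ I (mod 10)] in column 1 we have T+L≡I with carry-in 0; given T=8, I=2 and digits 1,2,8 already taken and all letters distinct, that pins L to 4, so L=4.
Step 5. [col 2: H + T ≡ T (mod 10)] column 2: given T=8, carry-in 1, and digits 1,2,4,8 already taken and all letters distinct, H+T≡T (mod 10) forces H=9 ⇒ H=9.
Step 6. [col 3: J + I ≡ H (mod 10)] in column 3 we have J+I≡H with carry-in 1; given I=2, H=9 and digits 1,2,4,8,9 already taken and all letters distinct, that pins J to 6 ⇒ J=6.
Step 7. [col 4: B + T ≡ D (mod 10)] column 4 reads B+T+carry(0)=D with T=8, D=1; with digits 1,2,4,6,8,9 already taken and all letters distinct, the only value for B is 3, so B=3.
Step 8. [col 5: N + N ≡ Y (mod 10)] column 5: given nothing yet, carry-in 1, and digits 1,2,3,4,6,8,9 already taken and all letters distinct, N+N≡Y (mod 10) forces Y=5, so Y=5.
Step 9. [col 5: N + N ≡ Y (mod 10)] from column 5 (Y=5, carry-in 1, digits 1,2,3,4,5,6,8,9 already taken and all letters distinct): N must equal 7 ⇒ N=7.

Answer: B=3, D=1, H=9, I=2, J=6, L=4, N=7, T=8, Y=5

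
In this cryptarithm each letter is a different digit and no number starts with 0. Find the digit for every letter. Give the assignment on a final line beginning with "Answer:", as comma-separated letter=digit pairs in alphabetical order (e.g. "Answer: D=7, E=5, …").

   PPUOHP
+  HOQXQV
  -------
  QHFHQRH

Step 1. [col 1: P + V ≡ H (mod 10)] several values work for H in column 1 (P + V ≡ H (mod 10), carry-in 0); try H=4, so H=4.
Step 2. [col 1: P + V ≡ H (mod 10)] no forcing yet in column 1 (carry-in 0); P=9 is free and consistent — try it. So P=9.
Step 3. [col 1: P + V ≡ H (mod 10)] from column 1 (P=9, H=4, carry-in 0, digits 4,9 already taken and all letters distinct): V must equal 5 ⇒ V=5.
Step 4. [col 2: H + Q ≡ R (mod 10)] several values work for R in column 2 (H + Q ≡ R (mod 10), carry-in 1); try R=6, so R=6.
Step 5. [col 2: H + Q ≡ R (mod 10)] from column 2 (H=4, R=6, carry-in 1, digits 4,5,6,9 already taken and all letters distinct): Q must equal 1, so Q=1.
Step 6. [col 3: O + X ≡ Q (mod 10)] column 3 (O + X ≡ Q (mod 10), carry-in 0) doesn't pin X yet; pick X=3 and continue ⇒ X=3.
Step 7. [col 3: O + X ≡ Q (mod 10)] in column 3 we have O+X≡Q with carry-in 0; given X=3, Q=1 and digits 1,3,4,5,6,9 already taken and all letters distinct, that pins O to 8. So O=8.
Step 8. [col 4: U + Q ≡ H (mod 10)] column 4 reads U+Q+carry(1)=H with Q=1, H=4; with digits 1,3,4,5,6,8,9 already taken and all letters distinct, the only value for U is 2. So U=2.
Step 9. [col 5: P + O ≡ F (mod 10)] in column 5 we have P+O≡F with carry-in 0; given P=9, O=8 and digits 1,2,3,4,5,6,8,9 already taken and all letters distinct, that pins F to 7. So F=7.

Answer: F=7, H=4, O=8, P=9, Q=1, R=6, U=2, V=5, X=3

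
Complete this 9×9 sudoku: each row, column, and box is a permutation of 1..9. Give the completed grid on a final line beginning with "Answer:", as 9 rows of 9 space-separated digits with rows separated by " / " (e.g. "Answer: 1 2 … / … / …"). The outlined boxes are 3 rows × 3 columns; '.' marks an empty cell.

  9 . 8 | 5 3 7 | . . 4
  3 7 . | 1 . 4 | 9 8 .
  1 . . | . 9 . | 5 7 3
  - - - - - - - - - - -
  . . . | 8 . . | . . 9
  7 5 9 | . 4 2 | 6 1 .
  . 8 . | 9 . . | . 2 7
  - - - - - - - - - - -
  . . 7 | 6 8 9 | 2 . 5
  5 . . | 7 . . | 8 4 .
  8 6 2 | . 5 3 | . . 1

Step 1. [r8c6∈{1}] only 1 remains possible at r8c6. So r8c6=1.
Step 2. [r8c3∈{3}] r8c3's peers cover all but 3. So r8c3=3.
Step 3. [r4c2∈{1,2,3,4}] across col 2, 3 lands solely at r4c2. So r4c2=3.
Step 4. [r7c1∈{4}] only 4 remains possible at r7c1, so r7c1=4.
Step 5. [r6c1∈{6}] r6c1 has the single candidate 6 ⇒ r6c1=6.
Step 6. [r3c4∈{2}] nothing but 2 survives at r3c4 ⇒ r3c4=2.
Step 7. [r2c5∈{6}] nothing but 6 survives at r2c5, so r2c5=6.
Step 8. [r6c5∈{1}] r6c5's peers cover all but 1. So r6c5=1.
Step 9. [r6c3∈{4}] nothing but 4 survives at r6c3. So r6c3=4.
Step 10. [r4c6∈{5,6}] row 4 places 6 nowhere but r4c6, so r4c6=6.
Step 11. [r9c4∈{4}] nothing but 4 survives at r9c4 ⇒ r9c4=4.
Step 12. [r6c7∈{3}] r6c7 has the single candidate 3 ⇒ r6c7=3.
Step 13. [r9c8∈{9}] only 9 remains possible at r9c8, so r9c8=9.
Step 14. [r4c7∈{4}] r4c7 has the single candidate 4, so r4c7=4.
Step 15. [r4c8∈{5}] nothing but 5 survives at r4c8, so r4c8=5.
Step 16. [r2c9∈{2}] only 2 remains possible at r2c9. So r2c9=2.
Step 17. [r9c7∈{7}] r9c7's peers cover all but 7 ⇒ r9c7=7.
Step 18. [r3c3∈{6}] r3c3 is down to just 6, so r3c3=6.
Step 19. [r5c9∈{8}] nothing but 8 survives at r5c9, so r5c9=8.
Step 20. [r4c3∈{1}] nothing but 1 survives at r4c3 ⇒ r4c3=1.
Step 21. [r7c8∈{3}] r7c8 has the single candidate 3 ⇒ r7c8=3.
Step 22. [r3c6∈{8}] nothing but 8 survives at r3c6. So r3c6=8.
Step 23. [r4c1∈{2}] only 2 remains possible at r4c1 ⇒ r4c1=2.
Step 24. [r5c4∈{3}] r5c4's peers cover all but 3. So r5c4=3.
Step 25. [r4c5∈{7}] r4c5's peers cover all but 7, so r4c5=7.
Step 26. [r7c2∈{1}] r7c2's peers cover all but 1, so r7c2=1.
Step 27. [r8c9∈{6}] r8c9 has the single candidate 6. So r8c9=6.
Step 28. [r1c7∈{1}] r1c7's peers cover all but 1, so r1c7=1.
Step 29. [r2c3∈{5}] r2c3 has the single candidate 5 ⇒ r2c3=5.
Step 30. [r8c5∈{2}] only 2 remains possible at r8c5. So r8c5=2.
Step 31. [r1c2∈{2}] r1c2's peers cover all but 2. So r1c2=2.
Step 32. [r6c6∈{5}] r6c6 is down to just 5 ⇒ r6c6=5.
Step 33. [r8c2∈{9}] r8c2's peers cover all but 9 ⇒ r8c2=9.
Step 34. [r1c8∈{6}] nothing but 6 survives at r1c8, so r1c8=6.
Step 35. [r3c2∈{4}] r3c2 is down to just 4 ⇒ r3c2=4.

Answer: 9 2 8 5 3 7 1 6 4 / 3 7 5 1 6 4 9 8 2 / 1 4 6 2 9 8 5 7 3 / 2 3 1 8 7 6 4 5 9 / 7 5 9 3 4 2 6 1 8 / 6 8 4 9 1 5 3 2 7 / 4 1 7 6 8 9 2 3 5 / 5 9 3 7 2 1 8 4 6 / 8 6 2 4 5 3 7 9 1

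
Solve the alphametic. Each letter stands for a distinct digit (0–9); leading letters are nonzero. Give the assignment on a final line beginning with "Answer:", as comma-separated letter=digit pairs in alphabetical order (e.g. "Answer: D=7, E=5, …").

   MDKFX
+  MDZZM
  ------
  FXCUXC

Step 1. [col 1: X + M ≡ C (mod 10)] several values work for M in column 1 (X + M ≡ C (mod 10), carry-in 0); try M=9. So M=9.
Step 2. [col 1: X + M ≡ C (mod 10)] X=8 is one option consistent with column 1 (X + M ≡ C (mod 10), carry-in 0) — take it. So X=8.
Step 3. [col 1: X + M ≡ C (mod 10)] in column 1 we have X+M≡C with carry-in 0; given X=8, M=9 and digits 8,9 already taken and all letters distinct, that pins C to 7, so C=7.
Step 4. [col 2: F + Z ≡ X (mod 10)] several values work for F in column 2 (F + Z ≡ X (mod 10), carry-in 1); try F=1, so F=1.
Step 5. [col 2: F + Z ≡ X (mod 10)] in column 2 we have F+Z≡X with carry-in 1; given F=1, X=8 and digits 1,7,8,9 already taken and all letters distinct, that pins Z to 6, so Z=6.
Step 6. [col 3: K + Z ≡ U (mod 10)] column 3 reads K+Z+carry(0)=U with Z=6; with digits 1,6,7,8,9 already taken and all letters distinct, the only value for U is 0. So U=0.
Step 7. [col 3: K + Z ≡ U (mod 10)] in column 3 we have K+Z≡U with carry-in 0; given Z=6, U=0 and digits 0,1,6,7,8,9 already taken and all letters distinct, that pins K to 4. So K=4.
Step 8. [col 4: D + D ≡ C (mod 10)] column 4: given C=7, carry-in 1, and digits 0,1,4,6,7,8,9 already taken and all letters distinct, D+D≡C (mod 10) forces D=3. So D=3.

Answer: C=7, D=3, F=1, K=4, M=9, U=0, X=8, Z=6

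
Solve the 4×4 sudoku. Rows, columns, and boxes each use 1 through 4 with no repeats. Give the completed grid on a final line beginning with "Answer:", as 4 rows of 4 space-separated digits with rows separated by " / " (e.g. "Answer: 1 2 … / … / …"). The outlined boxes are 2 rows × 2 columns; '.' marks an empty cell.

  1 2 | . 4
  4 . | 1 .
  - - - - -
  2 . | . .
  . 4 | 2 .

Step 1. [r4c1∈{3}] only 3 remains possible at r4c1, so r4c1=3.
Step 2. [r1c3∈{3}] r1c3 is down to just 3. So r1c3=3.
Step 3. [r4c4∈{1}] nothing but 1 survives at r4c4 ⇒ r4c4=1.
Step 4. [r3c2∈{1}] only 1 remains possible at r3c2 ⇒ r3c2=1.
Step 5. [r3c3∈{4}] r3c3 has the single candidate 4 ⇒ r3c3=4.
Step 6. [r3c4∈{3}] r3c4 has the single candidate 3. So r3c4=3.
Step 7. [r2c4∈{2}] only 2 remains possible at r2c4, so r2c4=2.
Step 8. [r2c2∈{3}] only 3 remains possible at r2c2. So r2c2=3.

Answer: 1 2 3 4 / 4 3 1 2 / 2 1 4 3 / 3 4 2 1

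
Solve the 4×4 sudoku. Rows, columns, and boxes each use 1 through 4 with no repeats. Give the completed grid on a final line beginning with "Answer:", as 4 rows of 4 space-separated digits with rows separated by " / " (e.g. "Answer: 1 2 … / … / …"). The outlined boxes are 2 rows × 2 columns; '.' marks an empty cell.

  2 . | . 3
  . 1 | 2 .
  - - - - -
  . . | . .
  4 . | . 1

Step 1. [r4c2∈{2,3}] row 4 places 2 nowhere but r4c2, so r4c2=2.
Step 2. [r3c2∈{3}] r3c2 is down to just 3, so r3c2=3.
Step 3. [r3c3∈{4}] r3c3 has the single candidate 4. So r3c3=4.
Step 4. [r4c3∈{3}] r4c3 has the single candidate 3, so r4c3=3.
Step 5. [r2c4∈{4}] r2c4's peers cover all but 4. So r2c4=4.
Step 6. [r1c3∈{1}] nothing but 1 survives at r1c3 ⇒ r1c3=1.
Step 7. [r2c1∈{3}] r2c1 is down to just 3 ⇒ r2c1=3.
Step 8. [r3c1∈{1}] only 1 remains possible at r3c1. So r3c1=1.
Step 9. [r1c2∈{4}] r1c2 has the single candidate 4, so r1c2=4.
Step 10. [r3c4∈{2}] r3c4 is down to just 2. So r3c4=2.

Answer: 2 4 1 3 / 3 1 2 4 / 1 3 4 2 / 4 2 3 1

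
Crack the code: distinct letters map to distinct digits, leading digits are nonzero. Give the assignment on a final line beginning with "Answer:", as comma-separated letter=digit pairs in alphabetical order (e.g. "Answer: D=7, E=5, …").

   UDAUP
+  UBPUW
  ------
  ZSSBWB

Step 1. [col 1: P + W ≡ B (mod 10)] no forcing yet in column 1 (carry-in 0); W=4 is free and consistent — try it. So W=4.
Step 2. [col 1: P + W ≡ B (mod 10)] B=6 is one option consistent with column 1 (P + W ≡ B (mod 10), carry-in 0) — take it, so B=6.
Step 3. [col 1: P + W ≡ B (mod 10)] column 1: given W=4, B=6, carry-in 0, and digits 4,6 already taken and all letters distinct, P+W≡B (mod 10) forces P=2 ⇒ P=2.
Step 4. [col 2: U + U ≡ W (mod 10)] from column 2 (W=4, carry-in 0, digits 2,4,6 already taken and all letters distinct): U must equal 7. So U=7.
Step 5. [Z] the sum has 6 digits but both addends have 5; that extra leading digit Z is the final carry, namely 1, so Z=1.
Step 6. [col 3: A + P ≡ B (mod 10)] in column 3 we have A+P≡B with carry-in 1; given P=2, B=6 and digits 1,2,4,6,7 already taken and all letters distinct, that pins A to 3. So A=3.
Step 7. [col 4: D + B ≡ S (mod 10)] from column 4 (B=6, carry-in 0, digits 1,2,3,4,6,7 already taken and all letters distinct): S must equal 5. So S=5.
Step 8. [col 4: D + B ≡ S (mod 10)] from column 4 (B=6, S=5, carry-in 0, digits 1,2,3,4,5,6,7 already taken and all letters distinct): D must equal 9, so D=9.

Answer: A=3, B=6, D=9, P=2, S=5, U=7, W=4, Z=1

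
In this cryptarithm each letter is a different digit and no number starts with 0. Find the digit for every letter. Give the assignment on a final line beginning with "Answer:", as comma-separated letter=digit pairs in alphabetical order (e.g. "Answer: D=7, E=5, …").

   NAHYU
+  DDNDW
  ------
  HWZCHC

Step 1. [col 1: U + W ≡ C (mod 10)] U=5 is one option consistent with column 1 (U + W ≡ C (mod 10), carry-in 0) — take it ⇒ U=5.
Step 2. [col 1: U + W ≡ C (mod 10)] column 1 (U + W ≡ C (mod 10), carry-in 0) doesn't pin C yet; pick C=8 and continue, so C=8.
Step 3. [col 1: U + W ≡ C (mod 10)] in column 1 we have U+W≡C with carry-in 0; given U=5, C=8 and digits 5,8 already taken and all letters distinct, that pins W to 3. So W=3.
Step 4. [col 2: Y + D ≡ H (mod 10)] no forcing yet in column 2 (carry-in 0); Y=4 is free and consistent — try it. So Y=4.
Step 5. [col 2: Y + D ≡ H (mod 10)] no forcing yet in column 2 (carry-in 0); D=7 is free and consistent — try it ⇒ D=7.
Step 6. [col 2: Y + D ≡ H (mod 10)] from column 2 (Y=4, D=7, carry-in 0, digits 3,4,5,7,8 already taken and all letters distinct): H must equal 1 ⇒ H=1.
Step 7. [col 3: H + N ≡ C (mod 10)] column 3 reads H+N+carry(1)=C with H=1, C=8; with digits 1,3,4,5,7,8 already taken and all letters distinct, the only value for N is 6. So N=6.
Step 8. [col 4: A + D ≡ Z (mod 10)] in column 4 we have A+D≡Z with carry-in 0; given D=7 and digits 1,3,4,5,6,7,8 already taken and all letters distinct, that pins Z to 9. So Z=9.
Step 9. [col 4: A + D ≡ Z (mod 10)] in column 4 we have A+D≡Z with carry-in 0; given D=7, Z=9 and digits 1,3,4,5,6,7,8,9 already taken and all letters distinct, that pins A to 2. So A=2.

Answer: A=2, C=8, D=7, H=1, N=6, U=5, W=3, Y=4, Z=9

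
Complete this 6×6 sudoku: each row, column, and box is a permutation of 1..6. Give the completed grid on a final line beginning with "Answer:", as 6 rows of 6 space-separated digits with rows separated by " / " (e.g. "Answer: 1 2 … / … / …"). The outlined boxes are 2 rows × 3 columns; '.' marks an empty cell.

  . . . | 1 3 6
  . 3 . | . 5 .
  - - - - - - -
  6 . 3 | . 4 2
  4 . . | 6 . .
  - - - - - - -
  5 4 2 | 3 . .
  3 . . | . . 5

Step 1. [r4c5∈{1}] nothing but 1 survives at r4c5, so r4c5=1.
Step 2. [r6c2∈{1,6}] col 2 places 6 nowhere but r6c2 ⇒ r6c2=6.
Step 3. [r4c3∈{5}] nothing but 5 survives at r4c3, so r4c3=5.
Step 4. [r2c4∈{2,4}] across box 2, 2 lands solely at r2c4 ⇒ r2c4=2.
Step 5. [r2c3∈{1,4,6}] r2c3 is the only open cell in row 2 admitting 6 ⇒ r2c3=6.
Step 6. [r1c2∈{2,5}] r1c2 is the only open cell in row 1 admitting 5. So r1c2=5.
Step 7. [r3c4∈{5}] r3c4 has the single candidate 5 ⇒ r3c4=5.
Step 8. [r4c6∈{3}] r4c6 is down to just 3. So r4c6=3.
Step 9. [r2c6∈{4}] r2c6 has the single candidate 4. So r2c6=4.
Step 10. [r5c6∈{1}] nothing but 1 survives at r5c6 ⇒ r5c6=1.
Step 11. [r1c1∈{2}] r1c1's peers cover all but 2 ⇒ r1c1=2.
Step 12. [r2c1∈{1}] nothing but 1 survives at r2c1, so r2c1=1.
Step 13. [r6c3∈{1}] r6c3 has the single candidate 1 ⇒ r6c3=1.
Step 14. [r1c3∈{4}] r1c3 is down to just 4, so r1c3=4.
Step 15. [r5c5∈{6}] r5c5 has the single candidate 6, so r5c5=6.
Step 16. [r3c2∈{1}] r3c2 is down to just 1 ⇒ r3c2=1.
Step 17. [r6c5∈{2}] nothing but 2 survives at r6c5. So r6c5=2.
Step 18. [r6c4∈{4}] r6c4 has the single candidate 4. So r6c4=4.
Step 19. [r4c2∈{2}] nothing but 2 survives at r4c2 ⇒ r4c2=2.

Answer: 2 5 4 1 3 6 / 1 3 6 2 5 4 / 6 1 3 5 4 2 / 4 2 5 6 1 3 / 5 4 2 3 6 1 / 3 6 1 4 2 5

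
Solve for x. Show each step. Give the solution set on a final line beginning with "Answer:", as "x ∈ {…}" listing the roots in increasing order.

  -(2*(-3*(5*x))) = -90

Step 1. [-(2*(-3*(5*x))) = -90] leading − — multiply by −1 ⇒ neg: 2*(-3*(5*x)) = 90.
Step 2. [2*(-3*(5*x)) = 90] leading coefficient 2: divide by 2, so div: -3*(5*x) = 45.
Step 3. [-3*(5*x) = 45] divide by the outer -3. So div: 5*x = -15.
Step 4. [5*x = -15] 5·(inner) — divide through by 5, so div: x = -3.

Answer: x ∈ {-3}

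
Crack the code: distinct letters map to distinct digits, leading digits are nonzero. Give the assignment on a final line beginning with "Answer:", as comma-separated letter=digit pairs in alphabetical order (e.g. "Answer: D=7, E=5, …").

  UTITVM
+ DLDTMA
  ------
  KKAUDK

Step 1. [col 1: M + A ≡ K (mod 10)] no forcing yet in column 1 (carry-in 0); K=6 is free and consistent — try it ⇒ K=6.
Step 2. [col 1: M + A ≡ K (mod 10)] A=9 is one option consistent with column 1 (M + A ≡ K (mod 10), carry-in 0) — take it. So A=9.
Step 3. [col 1: M + A ≡ K (mod 10)] column 1: given A=9, K=6, carry-in 0, and digits 6,9 already taken and all letters distinct, M+A≡K (mod 10) forces M=7, so M=7.
Step 4. [col 2: V + M ≡ D (mod 10)] column 2 (V + M ≡ D (mod 10), carry-in 1) doesn't pin V yet; pick V=3 and continue ⇒ V=3.
Step 5. [col 2: V + M ≡ D (mod 10)] in column 2 we have V+M≡D with carry-in 1; given V=3, M=7 and digits 3,6,7,9 already taken and all letters distinct, that pins D to 1, so D=1.
Step 6. [col 3: T + T ≡ U (mod 10)] column 3: given nothing yet, carry-in 1, and digits 1,3,6,7,9 already taken and all letters distinct, T+T≡U (mod 10) forces T=2, so T=2.
Step 7. [col 3: T + T ≡ U (mod 10)] in column 3 we have T+T≡U with carry-in 1; given T=2 and digits 1,2,3,6,7,9 already taken and all letters distinct, that pins U to 5. So U=5.
Step 8. [col 4: I + D ≡ A (mod 10)] column 4: given D=1, A=9, carry-in 0, and digits 1,2,3,5,6,7,9 already taken and all letters distinct, I+D≡A (mod 10) forces I=8, so I=8.
Step 9. [col 5: T + L ≡ K (mod 10)] column 5 reads T+L+carry(0)=K with T=2, K=6; with digits 1,2,3,5,6,7,8,9 already taken and all letters distinct, the only value for L is 4. So L=4.

Answer: A=9, D=1, I=8, K=6, L=4, M=7, T=2, U=5, V=3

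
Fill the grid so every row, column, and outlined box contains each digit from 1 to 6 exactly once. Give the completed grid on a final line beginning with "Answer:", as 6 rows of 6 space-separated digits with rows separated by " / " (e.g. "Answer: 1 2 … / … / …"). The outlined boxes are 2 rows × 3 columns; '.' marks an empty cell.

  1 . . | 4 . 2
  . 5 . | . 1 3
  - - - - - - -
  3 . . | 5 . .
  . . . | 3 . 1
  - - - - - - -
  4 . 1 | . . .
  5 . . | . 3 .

Step 1. [r2c4∈{6}] r2c4's peers cover all but 6, so r2c4=6.
Step 2. [r4c1∈{2,6}] r4c1 is the only open cell in col 1 admitting 6 ⇒ r4c1=6.
Step 3. [r2c3∈{2,4}] 4 has one home in row 2: r2c3 ⇒ r2c3=4.
Step 4. [r3c3∈{2}] only 2 remains possible at r3c3 ⇒ r3c3=2.
Step 5. [r6c3∈{6}] r6c3 has the single candidate 6, so r6c3=6.
Step 6. [r5c4∈{2}] only 2 remains possible at r5c4, so r5c4=2.
Step 7. [r4c2∈{4}] nothing but 4 survives at r4c2. So r4c2=4.
Step 8. [r3c5∈{4,6}] r3c5 is the only open cell in col 5 admitting 4, so r3c5=4.
Step 9. [r5c5∈{5,6}] in col 5, 6 fits only at r5c5, so r5c5=6.
Step 10. [r5c2∈{3}] r5c2 has the single candidate 3, so r5c2=3.
Step 11. [r4c3∈{5}] only 5 remains possible at r4c3. So r4c3=5.
Step 12. [r3c2∈{1}] nothing but 1 survives at r3c2. So r3c2=1.
Step 13. [r4c5∈{2}] r4c5's peers cover all but 2 ⇒ r4c5=2.
Step 14. [r3c6∈{6}] only 6 remains possible at r3c6 ⇒ r3c6=6.
Step 15. [r1c3∈{3}] r1c3's peers cover all but 3 ⇒ r1c3=3.
Step 16. [r6c4∈{1}] r6c4's peers cover all but 1 ⇒ r6c4=1.
Step 17. [r6c6∈{4}] r6c6 has the single candidate 4 ⇒ r6c6=4.
Step 18. [r2c1∈{2}] r2c1 is down to just 2 ⇒ r2c1=2.
Step 19. [r5c6∈{5}] nothing but 5 survives at r5c6 ⇒ r5c6=5.
Step 20. [r1c5∈{5}] r1c5 has the single candidate 5, so r1c5=5.
Step 21. [r1c2∈{6}] r1c2's peers cover all but 6 ⇒ r1c2=6.
Step 22. [r6c2∈{2}] r6c2 has the single candidate 2. So r6c2=2.

Answer: 1 6 3 4 5 2 / 2 5 4 6 1 3 / 3 1 2 5 4 6 / 6 4 5 3 2 1 / 4 3 1 2 6 5 / 5 2 6 1 3 4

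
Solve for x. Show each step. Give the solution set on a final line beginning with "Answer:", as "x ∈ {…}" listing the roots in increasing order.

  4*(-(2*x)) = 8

Step 1. [4*(-(2*x)) = 8] divide by the outer 4 ⇒ div: -(2*x) = 2.
Step 2. [-(2*x) = 2] leading − — multiply by −1, so neg: 2*x = -2.
Step 3. [2*x = -2] LHS = 2·(…); ÷2 both sides ⇒ div: x = -1.

Answer: x ∈ {-1}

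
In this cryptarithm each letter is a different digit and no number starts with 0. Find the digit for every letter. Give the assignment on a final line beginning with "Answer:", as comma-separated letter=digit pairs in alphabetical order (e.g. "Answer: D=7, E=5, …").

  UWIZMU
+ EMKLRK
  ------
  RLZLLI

Step 1. [col 1: U + K ≡ I (mod 10)] several values work for U in column 1 (U + K ≡ I (mod 10), carry-in 0); try U=2 ⇒ U=2.
Step 2. [col 1: U + K ≡ I (mod 10)] no forcing yet in column 1 (carry-in 0); K=8 is free and consistent — try it, so K=8.
Step 3. [col 1: U + K ≡ I (mod 10)] from column 1 (U=2, K=8, carry-in 0, digits 2,8 already taken and all letters distinct): I must equal 0 ⇒ I=0.
Step 4. [col 2: M + R ≡ L (mod 10)] column 2 (M + R ≡ L (mod 10), carry-in 1) doesn't pin L yet; pick L=1 and continue ⇒ L=1.
Step 5. [col 2: M + R ≡ L (mod 10)] column 2 (M + R ≡ L (mod 10), carry-in 1) doesn't pin R yet; pick R=6 and continue. So R=6.
Step 6. [col 2: M + R ≡ L (mod 10)] column 2 reads M+R+carry(1)=L with R=6, L=1; with digits 0,1,2,6,8 already taken and all letters distinct, the only value for M is 4, so M=4.
Step 7. [col 3: Z + L ≡ L (mod 10)] in column 3 we have Z+L≡L with carry-in 1; given L=1 and digits 0,1,2,4,6,8 already taken and all letters distinct, that pins Z to 9, so Z=9.
Step 8. [col 5: W + M ≡ L (mod 10)] in column 5 we have W+M≡L with carry-in 0; given M=4, L=1 and digits 0,1,2,4,6,8,9 already taken and all letters distinct, that pins W to 7. So W=7.
Step 9. [col 6: U + E ≡ R (mod 10)] column 6: given U=2, R=6, carry-in 1, and digits 0,1,2,4,6,7,8,9 already taken and all letters distinct, U+E≡R (mod 10) forces E=3. So E=3.

Answer: E=3, I=0, K=8, L=1, M=4, R=6, U=2, W=7, Z=9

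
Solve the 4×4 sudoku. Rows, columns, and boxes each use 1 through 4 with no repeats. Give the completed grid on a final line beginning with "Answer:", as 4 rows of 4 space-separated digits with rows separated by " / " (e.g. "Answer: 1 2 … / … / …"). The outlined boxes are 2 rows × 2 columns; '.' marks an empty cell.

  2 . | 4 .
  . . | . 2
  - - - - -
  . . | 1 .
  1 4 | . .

Step 1. [r2c3∈{3}] only 3 remains possible at r2c3, so r2c3=3.
Step 2. [r3c1∈{3}] only 3 remains possible at r3c1 ⇒ r3c1=3.
Step 3. [r1c4∈{1}] only 1 remains possible at r1c4, so r1c4=1.
Step 4. [r4c4∈{3}] r4c4's peers cover all but 3. So r4c4=3.
Step 5. [r2c1∈{4}] r2c1 has the single candidate 4 ⇒ r2c1=4.
Step 6. [r2c2∈{1}] nothing but 1 survives at r2c2. So r2c2=1.
Step 7. [r4c3∈{2}] r4c3 is down to just 2. So r4c3=2.
Step 8. [r3c4∈{4}] only 4 remains possible at r3c4. So r3c4=4.
Step 9. [r1c2∈{3}] r1c2 has the single candidate 3 ⇒ r1c2=3.
Step 10. [r3c2∈{2}] r3c2 is down to just 2, so r3c2=2.

Answer: 2 3 4 1 / 4 1 3 2 / 3 2 1 4 / 1 4 2 3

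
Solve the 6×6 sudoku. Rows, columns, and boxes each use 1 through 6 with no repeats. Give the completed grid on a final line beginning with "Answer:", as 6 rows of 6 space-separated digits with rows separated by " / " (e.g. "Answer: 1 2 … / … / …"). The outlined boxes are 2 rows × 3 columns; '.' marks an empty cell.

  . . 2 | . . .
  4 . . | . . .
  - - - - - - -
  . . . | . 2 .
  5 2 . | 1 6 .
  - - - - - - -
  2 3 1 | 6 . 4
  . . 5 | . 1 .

Step 1. [r4c6∈{3}] r4c6 has the single candidate 3. So r4c6=3.
Step 2. [r3c4∈{4,5}] box 4 places 4 nowhere but r3c4, so r3c4=4.
Step 3. [r6c1∈{6}] r6c1's peers cover all but 6, so r6c1=6.
Step 4. [r6c4∈{2,3}] 3 has one home in row 6: r6c4. So r6c4=3.
Step 5. [r1c4∈{5}] nothing but 5 survives at r1c4, so r1c4=5.
Step 6. [r2c5∈{3}] nothing but 3 survives at r2c5 ⇒ r2c5=3.
Step 7. [r2c3∈{6}] r2c3 is down to just 6 ⇒ r2c3=6.
Step 8. [r1c2∈{1}] r1c2 has the single candidate 1, so r1c2=1.
Step 9. [r3c3∈{3}] r3c3 is down to just 3. So r3c3=3.
Step 10. [r6c6∈{2}] only 2 remains possible at r6c6. So r6c6=2.
Step 11. [r2c6∈{1}] r2c6 is down to just 1, so r2c6=1.
Step 12. [r5c5∈{5}] nothing but 5 survives at r5c5 ⇒ r5c5=5.
Step 13. [r6c2∈{4}] r6c2 has the single candidate 4. So r6c2=4.
Step 14. [r3c6∈{5}] r3c6 has the single candidate 5, so r3c6=5.
Step 15. [r1c6∈{6}] nothing but 6 survives at r1c6 ⇒ r1c6=6.
Step 16. [r3c2∈{6}] nothing but 6 survives at r3c2, so r3c2=6.
Step 17. [r2c4∈{2}] r2c4 is down to just 2, so r2c4=2.
Step 18. [r1c5∈{4}] r1c5's peers cover all but 4, so r1c5=4.
Step 19. [r2c2∈{5}] r2c2's peers cover all but 5 ⇒ r2c2=5.
Step 20. [r4c3∈{4}] r4c3's peers cover all but 4. So r4c3=4.
Step 21. [r1c1∈{3}] r1c1's peers cover all but 3 ⇒ r1c1=3.
Step 22. [r3c1∈{1}] r3c1 is down to just 1 ⇒ r3c1=1.

Answer: 3 1 2 5 4 6 / 4 5 6 2 3 1 / 1 6 3 4 2 5 / 5 2 4 1 6 3 / 2 3 1 6 5 4 / 6 4 5 3 1 2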